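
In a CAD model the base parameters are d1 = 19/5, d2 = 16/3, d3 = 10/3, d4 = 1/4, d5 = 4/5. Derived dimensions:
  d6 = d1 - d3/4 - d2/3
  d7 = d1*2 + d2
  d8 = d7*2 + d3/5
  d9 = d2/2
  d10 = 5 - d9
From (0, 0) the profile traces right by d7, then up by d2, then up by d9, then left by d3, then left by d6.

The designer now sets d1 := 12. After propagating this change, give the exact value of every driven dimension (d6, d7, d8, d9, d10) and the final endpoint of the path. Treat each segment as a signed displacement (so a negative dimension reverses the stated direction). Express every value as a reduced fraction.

d6 = 169/18
d7 = 88/3
d8 = 178/3
d9 = 8/3
d10 = 7/3
endpoint = (299/18, 8)

Apply edit: d1 := 12
  d6 = d1 - d3/4 - d2/3 = 169/18
  d7 = d1*2 + d2 = 88/3
  d8 = d7*2 + d3/5 = 178/3
  d9 = d2/2 = 8/3
  d10 = 5 - d9 = 7/3
Walk from origin (0, 0):
  seg 1: right by d7 = 88/3 → (88/3, 0)
  seg 2: up by d2 = 16/3 → (88/3, 16/3)
  seg 3: up by d9 = 8/3 → (88/3, 8)
  seg 4: left by d3 = 10/3 → (26, 8)
  seg 5: left by d6 = 169/18 → (299/18, 8)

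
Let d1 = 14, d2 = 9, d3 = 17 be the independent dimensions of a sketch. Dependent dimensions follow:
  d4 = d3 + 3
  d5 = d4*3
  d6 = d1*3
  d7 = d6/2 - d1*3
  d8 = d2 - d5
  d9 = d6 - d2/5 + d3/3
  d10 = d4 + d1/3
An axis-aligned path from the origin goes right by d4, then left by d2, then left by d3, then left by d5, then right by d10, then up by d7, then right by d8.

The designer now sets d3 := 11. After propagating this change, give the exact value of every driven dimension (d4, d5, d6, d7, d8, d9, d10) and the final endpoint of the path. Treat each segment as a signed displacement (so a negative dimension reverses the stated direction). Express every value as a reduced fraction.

Apply edit: d3 := 11
  d4 = d3 + 3 = 14
  d5 = d4*3 = 42
  d6 = d1*3 = 42
  d7 = d6/2 - d1*3 = -21
  d8 = d2 - d5 = -33
  d9 = d6 - d2/5 + d3/3 = 658/15
  d10 = d4 + d1/3 = 56/3
Walk from origin (0, 0):
  seg 1: right by d4 = 14 → (14, 0)
  seg 2: left by d2 = 9 → (5, 0)
  seg 3: left by d3 = 11 → (-6, 0)
  seg 4: left by d5 = 42 → (-48, 0)
  seg 5: right by d10 = 56/3 → (-88/3, 0)
  seg 6: up by d7 = -21 → (-88/3, -21)
  seg 7: right by d8 = -33 → (-187/3, -21)

d4 = 14
d5 = 42
d6 = 42
d7 = -21
d8 = -33
d9 = 658/15
d10 = 56/3
endpoint = (-187/3, -21)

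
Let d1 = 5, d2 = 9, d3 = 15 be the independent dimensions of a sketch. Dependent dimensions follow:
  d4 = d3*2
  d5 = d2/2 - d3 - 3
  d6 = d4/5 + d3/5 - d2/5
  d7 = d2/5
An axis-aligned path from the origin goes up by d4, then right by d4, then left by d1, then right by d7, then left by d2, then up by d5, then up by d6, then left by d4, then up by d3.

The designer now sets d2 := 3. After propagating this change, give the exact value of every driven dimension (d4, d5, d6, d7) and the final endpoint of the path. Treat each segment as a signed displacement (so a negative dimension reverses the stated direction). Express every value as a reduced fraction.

d4 = 30
d5 = -33/2
d6 = 42/5
d7 = 3/5
endpoint = (-37/5, 369/10)

Apply edit: d2 := 3
  d4 = d3*2 = 30
  d5 = d2/2 - d3 - 3 = -33/2
  d6 = d4/5 + d3/5 - d2/5 = 42/5
  d7 = d2/5 = 3/5
Walk from origin (0, 0):
  seg 1: up by d4 = 30 → (0, 30)
  seg 2: right by d4 = 30 → (30, 30)
  seg 3: left by d1 = 5 → (25, 30)
  seg 4: right by d7 = 3/5 → (128/5, 30)
  seg 5: left by d2 = 3 → (113/5, 30)
  seg 6: up by d5 = -33/2 → (113/5, 27/2)
  seg 7: up by d6 = 42/5 → (113/5, 219/10)
  seg 8: left by d4 = 30 → (-37/5, 219/10)
  seg 9: up by d3 = 15 → (-37/5, 369/10)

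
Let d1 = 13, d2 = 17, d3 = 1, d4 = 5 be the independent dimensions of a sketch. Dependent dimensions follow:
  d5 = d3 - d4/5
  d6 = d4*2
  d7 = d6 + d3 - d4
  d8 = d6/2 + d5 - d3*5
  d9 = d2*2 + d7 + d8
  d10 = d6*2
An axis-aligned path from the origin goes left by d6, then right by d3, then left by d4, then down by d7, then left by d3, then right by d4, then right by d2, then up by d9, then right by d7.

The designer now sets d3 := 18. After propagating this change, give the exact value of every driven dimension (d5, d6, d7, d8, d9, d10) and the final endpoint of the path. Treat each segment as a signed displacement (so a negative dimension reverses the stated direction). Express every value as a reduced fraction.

Apply edit: d3 := 18
  d5 = d3 - d4/5 = 17
  d6 = d4*2 = 10
  d7 = d6 + d3 - d4 = 23
  d8 = d6/2 + d5 - d3*5 = -68
  d9 = d2*2 + d7 + d8 = -11
  d10 = d6*2 = 20
Walk from origin (0, 0):
  seg 1: left by d6 = 10 → (-10, 0)
  seg 2: right by d3 = 18 → (8, 0)
  seg 3: left by d4 = 5 → (3, 0)
  seg 4: down by d7 = 23 → (3, -23)
  seg 5: left by d3 = 18 → (-15, -23)
  seg 6: right by d4 = 5 → (-10, -23)
  seg 7: right by d2 = 17 → (7, -23)
  seg 8: up by d9 = -11 → (7, -34)
  seg 9: right by d7 = 23 → (30, -34)

d5 = 17
d6 = 10
d7 = 23
d8 = -68
d9 = -11
d10 = 20
endpoint = (30, -34)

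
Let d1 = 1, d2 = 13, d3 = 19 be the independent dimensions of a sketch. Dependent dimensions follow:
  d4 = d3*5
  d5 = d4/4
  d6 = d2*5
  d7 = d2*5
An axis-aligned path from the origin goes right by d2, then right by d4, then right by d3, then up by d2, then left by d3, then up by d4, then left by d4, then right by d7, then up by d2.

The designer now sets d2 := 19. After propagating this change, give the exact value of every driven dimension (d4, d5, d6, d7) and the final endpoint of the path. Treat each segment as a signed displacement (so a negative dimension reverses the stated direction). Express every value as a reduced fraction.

d4 = 95
d5 = 95/4
d6 = 95
d7 = 95
endpoint = (114, 133)

Apply edit: d2 := 19
  d4 = d3*5 = 95
  d5 = d4/4 = 95/4
  d6 = d2*5 = 95
  d7 = d2*5 = 95
Walk from origin (0, 0):
  seg 1: right by d2 = 19 → (19, 0)
  seg 2: right by d4 = 95 → (114, 0)
  seg 3: right by d3 = 19 → (133, 0)
  seg 4: up by d2 = 19 → (133, 19)
  seg 5: left by d3 = 19 → (114, 19)
  seg 6: up by d4 = 95 → (114, 114)
  seg 7: left by d4 = 95 → (19, 114)
  seg 8: right by d7 = 95 → (114, 114)
  seg 9: up by d2 = 19 → (114, 133)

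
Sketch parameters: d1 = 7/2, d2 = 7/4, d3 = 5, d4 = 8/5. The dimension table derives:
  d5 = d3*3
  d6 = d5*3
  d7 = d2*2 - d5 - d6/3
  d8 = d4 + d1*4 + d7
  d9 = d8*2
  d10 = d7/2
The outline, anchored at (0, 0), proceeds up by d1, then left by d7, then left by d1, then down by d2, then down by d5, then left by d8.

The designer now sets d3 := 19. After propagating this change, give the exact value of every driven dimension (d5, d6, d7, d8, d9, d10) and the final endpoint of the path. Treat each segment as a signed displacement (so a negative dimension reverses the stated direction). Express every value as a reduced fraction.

d5 = 57
d6 = 171
d7 = -221/2
d8 = -949/10
d9 = -949/5
d10 = -221/4
endpoint = (2019/10, -221/4)

Apply edit: d3 := 19
  d5 = d3*3 = 57
  d6 = d5*3 = 171
  d7 = d2*2 - d5 - d6/3 = -221/2
  d8 = d4 + d1*4 + d7 = -949/10
  d9 = d8*2 = -949/5
  d10 = d7/2 = -221/4
Walk from origin (0, 0):
  seg 1: up by d1 = 7/2 → (0, 7/2)
  seg 2: left by d7 = -221/2 → (221/2, 7/2)
  seg 3: left by d1 = 7/2 → (107, 7/2)
  seg 4: down by d2 = 7/4 → (107, 7/4)
  seg 5: down by d5 = 57 → (107, -221/4)
  seg 6: left by d8 = -949/10 → (2019/10, -221/4)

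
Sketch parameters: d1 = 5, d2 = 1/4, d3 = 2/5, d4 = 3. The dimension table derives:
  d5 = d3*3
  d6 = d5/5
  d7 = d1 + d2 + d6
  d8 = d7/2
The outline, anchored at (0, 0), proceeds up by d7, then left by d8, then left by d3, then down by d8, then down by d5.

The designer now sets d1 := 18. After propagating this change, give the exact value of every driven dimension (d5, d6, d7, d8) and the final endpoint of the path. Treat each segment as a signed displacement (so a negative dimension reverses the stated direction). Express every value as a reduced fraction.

d5 = 6/5
d6 = 6/25
d7 = 1849/100
d8 = 1849/200
endpoint = (-1929/200, 1609/200)

Apply edit: d1 := 18
  d5 = d3*3 = 6/5
  d6 = d5/5 = 6/25
  d7 = d1 + d2 + d6 = 1849/100
  d8 = d7/2 = 1849/200
Walk from origin (0, 0):
  seg 1: up by d7 = 1849/100 → (0, 1849/100)
  seg 2: left by d8 = 1849/200 → (-1849/200, 1849/100)
  seg 3: left by d3 = 2/5 → (-1929/200, 1849/100)
  seg 4: down by d8 = 1849/200 → (-1929/200, 1849/200)
  seg 5: down by d5 = 6/5 → (-1929/200, 1609/200)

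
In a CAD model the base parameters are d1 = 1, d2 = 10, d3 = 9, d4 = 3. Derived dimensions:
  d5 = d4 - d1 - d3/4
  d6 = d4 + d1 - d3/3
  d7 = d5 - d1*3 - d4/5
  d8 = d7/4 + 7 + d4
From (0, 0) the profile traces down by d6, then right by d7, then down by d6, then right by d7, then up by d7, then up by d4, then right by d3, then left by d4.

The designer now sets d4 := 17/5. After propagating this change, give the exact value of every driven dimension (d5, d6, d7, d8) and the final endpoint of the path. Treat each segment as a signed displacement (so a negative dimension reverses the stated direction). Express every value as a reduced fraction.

d5 = 3/20
d6 = 7/5
d7 = -353/100
d8 = 3807/400
endpoint = (-73/50, -293/100)

Apply edit: d4 := 17/5
  d5 = d4 - d1 - d3/4 = 3/20
  d6 = d4 + d1 - d3/3 = 7/5
  d7 = d5 - d1*3 - d4/5 = -353/100
  d8 = d7/4 + 7 + d4 = 3807/400
Walk from origin (0, 0):
  seg 1: down by d6 = 7/5 → (0, -7/5)
  seg 2: right by d7 = -353/100 → (-353/100, -7/5)
  seg 3: down by d6 = 7/5 → (-353/100, -14/5)
  seg 4: right by d7 = -353/100 → (-353/50, -14/5)
  seg 5: up by d7 = -353/100 → (-353/50, -633/100)
  seg 6: up by d4 = 17/5 → (-353/50, -293/100)
  seg 7: right by d3 = 9 → (97/50, -293/100)
  seg 8: left by d4 = 17/5 → (-73/50, -293/100)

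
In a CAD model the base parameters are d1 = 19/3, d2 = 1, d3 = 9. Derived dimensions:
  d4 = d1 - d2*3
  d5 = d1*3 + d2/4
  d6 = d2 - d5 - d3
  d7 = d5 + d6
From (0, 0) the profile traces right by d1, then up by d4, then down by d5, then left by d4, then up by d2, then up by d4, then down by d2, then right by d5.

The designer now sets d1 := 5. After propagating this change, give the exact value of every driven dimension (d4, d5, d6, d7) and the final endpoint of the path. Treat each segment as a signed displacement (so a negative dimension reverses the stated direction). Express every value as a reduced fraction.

d4 = 2
d5 = 61/4
d6 = -93/4
d7 = -8
endpoint = (73/4, -45/4)

Apply edit: d1 := 5
  d4 = d1 - d2*3 = 2
  d5 = d1*3 + d2/4 = 61/4
  d6 = d2 - d5 - d3 = -93/4
  d7 = d5 + d6 = -8
Walk from origin (0, 0):
  seg 1: right by d1 = 5 → (5, 0)
  seg 2: up by d4 = 2 → (5, 2)
  seg 3: down by d5 = 61/4 → (5, -53/4)
  seg 4: left by d4 = 2 → (3, -53/4)
  seg 5: up by d2 = 1 → (3, -49/4)
  seg 6: up by d4 = 2 → (3, -41/4)
  seg 7: down by d2 = 1 → (3, -45/4)
  seg 8: right by d5 = 61/4 → (73/4, -45/4)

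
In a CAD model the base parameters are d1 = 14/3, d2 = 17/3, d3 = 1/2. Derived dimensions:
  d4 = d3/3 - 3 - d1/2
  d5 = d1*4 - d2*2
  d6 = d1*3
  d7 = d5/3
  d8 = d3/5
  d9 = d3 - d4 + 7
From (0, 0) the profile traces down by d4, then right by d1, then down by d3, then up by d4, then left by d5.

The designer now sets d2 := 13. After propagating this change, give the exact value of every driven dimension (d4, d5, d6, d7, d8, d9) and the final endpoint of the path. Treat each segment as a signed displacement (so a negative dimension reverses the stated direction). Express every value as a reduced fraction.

d4 = -31/6
d5 = -22/3
d6 = 14
d7 = -22/9
d8 = 1/10
d9 = 38/3
endpoint = (12, -1/2)

Apply edit: d2 := 13
  d4 = d3/3 - 3 - d1/2 = -31/6
  d5 = d1*4 - d2*2 = -22/3
  d6 = d1*3 = 14
  d7 = d5/3 = -22/9
  d8 = d3/5 = 1/10
  d9 = d3 - d4 + 7 = 38/3
Walk from origin (0, 0):
  seg 1: down by d4 = -31/6 → (0, 31/6)
  seg 2: right by d1 = 14/3 → (14/3, 31/6)
  seg 3: down by d3 = 1/2 → (14/3, 14/3)
  seg 4: up by d4 = -31/6 → (14/3, -1/2)
  seg 5: left by d5 = -22/3 → (12, -1/2)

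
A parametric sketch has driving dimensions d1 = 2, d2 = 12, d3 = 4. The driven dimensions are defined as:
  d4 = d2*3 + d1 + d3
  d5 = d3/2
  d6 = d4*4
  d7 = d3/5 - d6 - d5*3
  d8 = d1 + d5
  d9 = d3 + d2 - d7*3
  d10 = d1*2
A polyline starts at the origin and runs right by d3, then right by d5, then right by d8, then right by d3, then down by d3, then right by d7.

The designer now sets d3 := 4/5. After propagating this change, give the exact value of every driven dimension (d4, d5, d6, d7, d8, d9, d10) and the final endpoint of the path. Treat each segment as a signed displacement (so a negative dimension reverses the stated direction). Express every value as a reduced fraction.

d4 = 194/5
d5 = 2/5
d6 = 776/5
d7 = -3906/25
d8 = 12/5
d9 = 12038/25
d10 = 4
endpoint = (-3796/25, -4/5)

Apply edit: d3 := 4/5
  d4 = d2*3 + d1 + d3 = 194/5
  d5 = d3/2 = 2/5
  d6 = d4*4 = 776/5
  d7 = d3/5 - d6 - d5*3 = -3906/25
  d8 = d1 + d5 = 12/5
  d9 = d3 + d2 - d7*3 = 12038/25
  d10 = d1*2 = 4
Walk from origin (0, 0):
  seg 1: right by d3 = 4/5 → (4/5, 0)
  seg 2: right by d5 = 2/5 → (6/5, 0)
  seg 3: right by d8 = 12/5 → (18/5, 0)
  seg 4: right by d3 = 4/5 → (22/5, 0)
  seg 5: down by d3 = 4/5 → (22/5, -4/5)
  seg 6: right by d7 = -3906/25 → (-3796/25, -4/5)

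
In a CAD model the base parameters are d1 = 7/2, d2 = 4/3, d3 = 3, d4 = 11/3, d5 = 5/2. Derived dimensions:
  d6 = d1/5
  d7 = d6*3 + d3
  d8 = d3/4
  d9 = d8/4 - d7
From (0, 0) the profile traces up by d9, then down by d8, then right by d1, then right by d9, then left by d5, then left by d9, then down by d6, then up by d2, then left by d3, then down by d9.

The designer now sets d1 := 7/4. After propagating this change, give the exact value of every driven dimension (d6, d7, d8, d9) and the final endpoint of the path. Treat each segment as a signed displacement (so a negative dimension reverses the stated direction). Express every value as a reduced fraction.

Apply edit: d1 := 7/4
  d6 = d1/5 = 7/20
  d7 = d6*3 + d3 = 81/20
  d8 = d3/4 = 3/4
  d9 = d8/4 - d7 = -309/80
Walk from origin (0, 0):
  seg 1: up by d9 = -309/80 → (0, -309/80)
  seg 2: down by d8 = 3/4 → (0, -369/80)
  seg 3: right by d1 = 7/4 → (7/4, -369/80)
  seg 4: right by d9 = -309/80 → (-169/80, -369/80)
  seg 5: left by d5 = 5/2 → (-369/80, -369/80)
  seg 6: left by d9 = -309/80 → (-3/4, -369/80)
  seg 7: down by d6 = 7/20 → (-3/4, -397/80)
  seg 8: up by d2 = 4/3 → (-3/4, -871/240)
  seg 9: left by d3 = 3 → (-15/4, -871/240)
  seg 10: down by d9 = -309/80 → (-15/4, 7/30)

d6 = 7/20
d7 = 81/20
d8 = 3/4
d9 = -309/80
endpoint = (-15/4, 7/30)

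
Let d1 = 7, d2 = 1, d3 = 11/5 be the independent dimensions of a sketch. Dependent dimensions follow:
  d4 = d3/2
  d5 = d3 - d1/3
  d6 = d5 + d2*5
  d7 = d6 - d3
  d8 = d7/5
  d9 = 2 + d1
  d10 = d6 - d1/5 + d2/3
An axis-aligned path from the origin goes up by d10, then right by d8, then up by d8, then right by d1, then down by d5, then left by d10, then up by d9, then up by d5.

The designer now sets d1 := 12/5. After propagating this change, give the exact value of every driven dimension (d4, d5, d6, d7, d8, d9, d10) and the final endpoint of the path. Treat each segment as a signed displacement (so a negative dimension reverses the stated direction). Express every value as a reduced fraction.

Apply edit: d1 := 12/5
  d4 = d3/2 = 11/10
  d5 = d3 - d1/3 = 7/5
  d6 = d5 + d2*5 = 32/5
  d7 = d6 - d3 = 21/5
  d8 = d7/5 = 21/25
  d9 = 2 + d1 = 22/5
  d10 = d6 - d1/5 + d2/3 = 469/75
Walk from origin (0, 0):
  seg 1: up by d10 = 469/75 → (0, 469/75)
  seg 2: right by d8 = 21/25 → (21/25, 469/75)
  seg 3: up by d8 = 21/25 → (21/25, 532/75)
  seg 4: right by d1 = 12/5 → (81/25, 532/75)
  seg 5: down by d5 = 7/5 → (81/25, 427/75)
  seg 6: left by d10 = 469/75 → (-226/75, 427/75)
  seg 7: up by d9 = 22/5 → (-226/75, 757/75)
  seg 8: up by d5 = 7/5 → (-226/75, 862/75)

d4 = 11/10
d5 = 7/5
d6 = 32/5
d7 = 21/5
d8 = 21/25
d9 = 22/5
d10 = 469/75
endpoint = (-226/75, 862/75)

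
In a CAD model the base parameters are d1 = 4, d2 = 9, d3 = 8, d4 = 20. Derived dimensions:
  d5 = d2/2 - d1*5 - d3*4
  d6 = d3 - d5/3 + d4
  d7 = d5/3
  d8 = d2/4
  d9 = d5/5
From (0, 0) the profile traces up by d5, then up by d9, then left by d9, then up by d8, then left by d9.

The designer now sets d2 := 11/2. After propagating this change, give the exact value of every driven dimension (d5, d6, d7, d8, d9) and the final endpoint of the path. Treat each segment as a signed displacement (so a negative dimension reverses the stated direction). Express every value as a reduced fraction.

Apply edit: d2 := 11/2
  d5 = d2/2 - d1*5 - d3*4 = -197/4
  d6 = d3 - d5/3 + d4 = 533/12
  d7 = d5/3 = -197/12
  d8 = d2/4 = 11/8
  d9 = d5/5 = -197/20
Walk from origin (0, 0):
  seg 1: up by d5 = -197/4 → (0, -197/4)
  seg 2: up by d9 = -197/20 → (0, -591/10)
  seg 3: left by d9 = -197/20 → (197/20, -591/10)
  seg 4: up by d8 = 11/8 → (197/20, -2309/40)
  seg 5: left by d9 = -197/20 → (197/10, -2309/40)

d5 = -197/4
d6 = 533/12
d7 = -197/12
d8 = 11/8
d9 = -197/20
endpoint = (197/10, -2309/40)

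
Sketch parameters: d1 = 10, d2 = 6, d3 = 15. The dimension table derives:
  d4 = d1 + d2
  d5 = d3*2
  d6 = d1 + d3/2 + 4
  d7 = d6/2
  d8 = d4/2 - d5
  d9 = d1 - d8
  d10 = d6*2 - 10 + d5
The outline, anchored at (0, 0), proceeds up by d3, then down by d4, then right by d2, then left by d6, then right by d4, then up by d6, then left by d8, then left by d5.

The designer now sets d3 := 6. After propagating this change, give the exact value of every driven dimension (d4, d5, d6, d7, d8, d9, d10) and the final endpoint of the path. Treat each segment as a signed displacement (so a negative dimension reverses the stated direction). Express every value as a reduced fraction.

d4 = 16
d5 = 12
d6 = 17
d7 = 17/2
d8 = -4
d9 = 14
d10 = 36
endpoint = (-3, 7)

Apply edit: d3 := 6
  d4 = d1 + d2 = 16
  d5 = d3*2 = 12
  d6 = d1 + d3/2 + 4 = 17
  d7 = d6/2 = 17/2
  d8 = d4/2 - d5 = -4
  d9 = d1 - d8 = 14
  d10 = d6*2 - 10 + d5 = 36
Walk from origin (0, 0):
  seg 1: up by d3 = 6 → (0, 6)
  seg 2: down by d4 = 16 → (0, -10)
  seg 3: right by d2 = 6 → (6, -10)
  seg 4: left by d6 = 17 → (-11, -10)
  seg 5: right by d4 = 16 → (5, -10)
  seg 6: up by d6 = 17 → (5, 7)
  seg 7: left by d8 = -4 → (9, 7)
  seg 8: left by d5 = 12 → (-3, 7)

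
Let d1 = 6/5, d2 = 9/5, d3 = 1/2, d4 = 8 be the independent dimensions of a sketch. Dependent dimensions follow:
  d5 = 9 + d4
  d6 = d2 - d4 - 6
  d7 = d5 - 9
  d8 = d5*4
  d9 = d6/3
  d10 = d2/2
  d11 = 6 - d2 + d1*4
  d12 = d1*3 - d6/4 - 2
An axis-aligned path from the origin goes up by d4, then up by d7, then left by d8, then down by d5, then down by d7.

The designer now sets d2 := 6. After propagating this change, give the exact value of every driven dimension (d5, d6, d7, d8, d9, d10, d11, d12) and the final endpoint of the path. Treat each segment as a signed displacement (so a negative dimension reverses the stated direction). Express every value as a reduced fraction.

d5 = 17
d6 = -8
d7 = 8
d8 = 68
d9 = -8/3
d10 = 3
d11 = 24/5
d12 = 18/5
endpoint = (-68, -9)

Apply edit: d2 := 6
  d5 = 9 + d4 = 17
  d6 = d2 - d4 - 6 = -8
  d7 = d5 - 9 = 8
  d8 = d5*4 = 68
  d9 = d6/3 = -8/3
  d10 = d2/2 = 3
  d11 = 6 - d2 + d1*4 = 24/5
  d12 = d1*3 - d6/4 - 2 = 18/5
Walk from origin (0, 0):
  seg 1: up by d4 = 8 → (0, 8)
  seg 2: up by d7 = 8 → (0, 16)
  seg 3: left by d8 = 68 → (-68, 16)
  seg 4: down by d5 = 17 → (-68, -1)
  seg 5: down by d7 = 8 → (-68, -9)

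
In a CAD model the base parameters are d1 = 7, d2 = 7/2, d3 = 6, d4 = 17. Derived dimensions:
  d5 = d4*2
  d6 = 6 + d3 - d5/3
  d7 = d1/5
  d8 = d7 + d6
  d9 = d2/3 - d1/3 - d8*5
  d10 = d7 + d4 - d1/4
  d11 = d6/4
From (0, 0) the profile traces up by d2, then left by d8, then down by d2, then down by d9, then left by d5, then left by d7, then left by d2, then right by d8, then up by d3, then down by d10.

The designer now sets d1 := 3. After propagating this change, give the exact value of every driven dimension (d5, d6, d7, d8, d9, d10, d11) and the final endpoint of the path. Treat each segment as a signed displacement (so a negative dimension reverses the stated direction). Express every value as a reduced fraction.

d5 = 34
d6 = 2/3
d7 = 3/5
d8 = 19/15
d9 = -37/6
d10 = 337/20
d11 = 1/6
endpoint = (-381/10, -281/60)

Apply edit: d1 := 3
  d5 = d4*2 = 34
  d6 = 6 + d3 - d5/3 = 2/3
  d7 = d1/5 = 3/5
  d8 = d7 + d6 = 19/15
  d9 = d2/3 - d1/3 - d8*5 = -37/6
  d10 = d7 + d4 - d1/4 = 337/20
  d11 = d6/4 = 1/6
Walk from origin (0, 0):
  seg 1: up by d2 = 7/2 → (0, 7/2)
  seg 2: left by d8 = 19/15 → (-19/15, 7/2)
  seg 3: down by d2 = 7/2 → (-19/15, 0)
  seg 4: down by d9 = -37/6 → (-19/15, 37/6)
  seg 5: left by d5 = 34 → (-529/15, 37/6)
  seg 6: left by d7 = 3/5 → (-538/15, 37/6)
  seg 7: left by d2 = 7/2 → (-1181/30, 37/6)
  seg 8: right by d8 = 19/15 → (-381/10, 37/6)
  seg 9: up by d3 = 6 → (-381/10, 73/6)
  seg 10: down by d10 = 337/20 → (-381/10, -281/60)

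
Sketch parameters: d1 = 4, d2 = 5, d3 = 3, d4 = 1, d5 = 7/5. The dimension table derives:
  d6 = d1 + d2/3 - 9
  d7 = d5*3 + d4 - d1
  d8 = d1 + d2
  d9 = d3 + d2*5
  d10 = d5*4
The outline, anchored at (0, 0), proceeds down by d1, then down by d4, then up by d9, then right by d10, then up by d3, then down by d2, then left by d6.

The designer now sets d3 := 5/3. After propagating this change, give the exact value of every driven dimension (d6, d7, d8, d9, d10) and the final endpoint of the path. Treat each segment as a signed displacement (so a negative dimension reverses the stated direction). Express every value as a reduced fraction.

Apply edit: d3 := 5/3
  d6 = d1 + d2/3 - 9 = -10/3
  d7 = d5*3 + d4 - d1 = 6/5
  d8 = d1 + d2 = 9
  d9 = d3 + d2*5 = 80/3
  d10 = d5*4 = 28/5
Walk from origin (0, 0):
  seg 1: down by d1 = 4 → (0, -4)
  seg 2: down by d4 = 1 → (0, -5)
  seg 3: up by d9 = 80/3 → (0, 65/3)
  seg 4: right by d10 = 28/5 → (28/5, 65/3)
  seg 5: up by d3 = 5/3 → (28/5, 70/3)
  seg 6: down by d2 = 5 → (28/5, 55/3)
  seg 7: left by d6 = -10/3 → (134/15, 55/3)

d6 = -10/3
d7 = 6/5
d8 = 9
d9 = 80/3
d10 = 28/5
endpoint = (134/15, 55/3)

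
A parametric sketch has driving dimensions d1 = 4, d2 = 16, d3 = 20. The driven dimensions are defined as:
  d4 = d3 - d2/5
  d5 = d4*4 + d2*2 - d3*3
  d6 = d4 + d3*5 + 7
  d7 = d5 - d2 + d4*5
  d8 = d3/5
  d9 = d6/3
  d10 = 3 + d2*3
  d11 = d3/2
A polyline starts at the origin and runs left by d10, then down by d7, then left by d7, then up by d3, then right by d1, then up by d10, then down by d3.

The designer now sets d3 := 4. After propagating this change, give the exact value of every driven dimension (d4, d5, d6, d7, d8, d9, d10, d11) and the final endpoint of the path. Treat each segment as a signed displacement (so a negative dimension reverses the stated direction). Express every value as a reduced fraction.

d4 = 4/5
d5 = 116/5
d6 = 139/5
d7 = 56/5
d8 = 4/5
d9 = 139/15
d10 = 51
d11 = 2
endpoint = (-291/5, 199/5)

Apply edit: d3 := 4
  d4 = d3 - d2/5 = 4/5
  d5 = d4*4 + d2*2 - d3*3 = 116/5
  d6 = d4 + d3*5 + 7 = 139/5
  d7 = d5 - d2 + d4*5 = 56/5
  d8 = d3/5 = 4/5
  d9 = d6/3 = 139/15
  d10 = 3 + d2*3 = 51
  d11 = d3/2 = 2
Walk from origin (0, 0):
  seg 1: left by d10 = 51 → (-51, 0)
  seg 2: down by d7 = 56/5 → (-51, -56/5)
  seg 3: left by d7 = 56/5 → (-311/5, -56/5)
  seg 4: up by d3 = 4 → (-311/5, -36/5)
  seg 5: right by d1 = 4 → (-291/5, -36/5)
  seg 6: up by d10 = 51 → (-291/5, 219/5)
  seg 7: down by d3 = 4 → (-291/5, 199/5)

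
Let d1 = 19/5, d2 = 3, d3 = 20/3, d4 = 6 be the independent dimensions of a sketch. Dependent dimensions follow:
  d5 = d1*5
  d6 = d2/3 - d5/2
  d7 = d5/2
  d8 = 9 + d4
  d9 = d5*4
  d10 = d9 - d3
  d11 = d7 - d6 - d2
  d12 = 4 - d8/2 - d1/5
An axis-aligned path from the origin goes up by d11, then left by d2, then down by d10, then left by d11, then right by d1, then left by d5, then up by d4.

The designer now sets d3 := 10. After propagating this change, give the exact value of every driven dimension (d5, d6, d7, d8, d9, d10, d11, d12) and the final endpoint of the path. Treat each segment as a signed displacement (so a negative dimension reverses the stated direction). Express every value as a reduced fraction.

Apply edit: d3 := 10
  d5 = d1*5 = 19
  d6 = d2/3 - d5/2 = -17/2
  d7 = d5/2 = 19/2
  d8 = 9 + d4 = 15
  d9 = d5*4 = 76
  d10 = d9 - d3 = 66
  d11 = d7 - d6 - d2 = 15
  d12 = 4 - d8/2 - d1/5 = -213/50
Walk from origin (0, 0):
  seg 1: up by d11 = 15 → (0, 15)
  seg 2: left by d2 = 3 → (-3, 15)
  seg 3: down by d10 = 66 → (-3, -51)
  seg 4: left by d11 = 15 → (-18, -51)
  seg 5: right by d1 = 19/5 → (-71/5, -51)
  seg 6: left by d5 = 19 → (-166/5, -51)
  seg 7: up by d4 = 6 → (-166/5, -45)

d5 = 19
d6 = -17/2
d7 = 19/2
d8 = 15
d9 = 76
d10 = 66
d11 = 15
d12 = -213/50
endpoint = (-166/5, -45)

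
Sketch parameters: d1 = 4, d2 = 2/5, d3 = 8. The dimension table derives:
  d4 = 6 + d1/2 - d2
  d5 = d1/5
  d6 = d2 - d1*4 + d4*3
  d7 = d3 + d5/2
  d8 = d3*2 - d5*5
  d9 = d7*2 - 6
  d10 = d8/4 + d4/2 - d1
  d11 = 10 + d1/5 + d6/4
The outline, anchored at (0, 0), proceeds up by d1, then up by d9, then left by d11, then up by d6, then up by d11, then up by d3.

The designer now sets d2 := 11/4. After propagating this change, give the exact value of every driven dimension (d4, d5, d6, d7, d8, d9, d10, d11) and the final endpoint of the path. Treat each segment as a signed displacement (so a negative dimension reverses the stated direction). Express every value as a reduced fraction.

d4 = 21/4
d5 = 4/5
d6 = 5/2
d7 = 42/5
d8 = 12
d9 = 54/5
d10 = 13/8
d11 = 457/40
endpoint = (-457/40, 1469/40)

Apply edit: d2 := 11/4
  d4 = 6 + d1/2 - d2 = 21/4
  d5 = d1/5 = 4/5
  d6 = d2 - d1*4 + d4*3 = 5/2
  d7 = d3 + d5/2 = 42/5
  d8 = d3*2 - d5*5 = 12
  d9 = d7*2 - 6 = 54/5
  d10 = d8/4 + d4/2 - d1 = 13/8
  d11 = 10 + d1/5 + d6/4 = 457/40
Walk from origin (0, 0):
  seg 1: up by d1 = 4 → (0, 4)
  seg 2: up by d9 = 54/5 → (0, 74/5)
  seg 3: left by d11 = 457/40 → (-457/40, 74/5)
  seg 4: up by d6 = 5/2 → (-457/40, 173/10)
  seg 5: up by d11 = 457/40 → (-457/40, 1149/40)
  seg 6: up by d3 = 8 → (-457/40, 1469/40)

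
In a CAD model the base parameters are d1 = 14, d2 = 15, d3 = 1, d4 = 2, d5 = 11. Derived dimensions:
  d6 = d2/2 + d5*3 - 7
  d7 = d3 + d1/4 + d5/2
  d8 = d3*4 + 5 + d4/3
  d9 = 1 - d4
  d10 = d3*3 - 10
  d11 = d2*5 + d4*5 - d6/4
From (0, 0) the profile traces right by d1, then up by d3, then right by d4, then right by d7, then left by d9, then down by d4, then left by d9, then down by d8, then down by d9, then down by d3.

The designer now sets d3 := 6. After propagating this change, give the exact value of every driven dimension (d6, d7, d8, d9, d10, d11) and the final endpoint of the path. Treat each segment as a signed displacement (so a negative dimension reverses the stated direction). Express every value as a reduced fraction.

Apply edit: d3 := 6
  d6 = d2/2 + d5*3 - 7 = 67/2
  d7 = d3 + d1/4 + d5/2 = 15
  d8 = d3*4 + 5 + d4/3 = 89/3
  d9 = 1 - d4 = -1
  d10 = d3*3 - 10 = 8
  d11 = d2*5 + d4*5 - d6/4 = 613/8
Walk from origin (0, 0):
  seg 1: right by d1 = 14 → (14, 0)
  seg 2: up by d3 = 6 → (14, 6)
  seg 3: right by d4 = 2 → (16, 6)
  seg 4: right by d7 = 15 → (31, 6)
  seg 5: left by d9 = -1 → (32, 6)
  seg 6: down by d4 = 2 → (32, 4)
  seg 7: left by d9 = -1 → (33, 4)
  seg 8: down by d8 = 89/3 → (33, -77/3)
  seg 9: down by d9 = -1 → (33, -74/3)
  seg 10: down by d3 = 6 → (33, -92/3)

d6 = 67/2
d7 = 15
d8 = 89/3
d9 = -1
d10 = 8
d11 = 613/8
endpoint = (33, -92/3)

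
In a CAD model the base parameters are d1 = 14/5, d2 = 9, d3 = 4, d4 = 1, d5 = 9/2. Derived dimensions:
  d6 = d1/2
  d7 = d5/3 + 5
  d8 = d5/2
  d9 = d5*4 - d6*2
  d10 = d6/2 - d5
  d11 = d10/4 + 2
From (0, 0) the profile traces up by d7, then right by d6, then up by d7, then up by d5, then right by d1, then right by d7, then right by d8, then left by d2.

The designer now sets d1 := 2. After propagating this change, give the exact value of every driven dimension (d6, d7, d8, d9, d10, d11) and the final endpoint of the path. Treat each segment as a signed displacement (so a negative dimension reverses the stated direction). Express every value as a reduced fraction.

d6 = 1
d7 = 13/2
d8 = 9/4
d9 = 16
d10 = -4
d11 = 1
endpoint = (11/4, 35/2)

Apply edit: d1 := 2
  d6 = d1/2 = 1
  d7 = d5/3 + 5 = 13/2
  d8 = d5/2 = 9/4
  d9 = d5*4 - d6*2 = 16
  d10 = d6/2 - d5 = -4
  d11 = d10/4 + 2 = 1
Walk from origin (0, 0):
  seg 1: up by d7 = 13/2 → (0, 13/2)
  seg 2: right by d6 = 1 → (1, 13/2)
  seg 3: up by d7 = 13/2 → (1, 13)
  seg 4: up by d5 = 9/2 → (1, 35/2)
  seg 5: right by d1 = 2 → (3, 35/2)
  seg 6: right by d7 = 13/2 → (19/2, 35/2)
  seg 7: right by d8 = 9/4 → (47/4, 35/2)
  seg 8: left by d2 = 9 → (11/4, 35/2)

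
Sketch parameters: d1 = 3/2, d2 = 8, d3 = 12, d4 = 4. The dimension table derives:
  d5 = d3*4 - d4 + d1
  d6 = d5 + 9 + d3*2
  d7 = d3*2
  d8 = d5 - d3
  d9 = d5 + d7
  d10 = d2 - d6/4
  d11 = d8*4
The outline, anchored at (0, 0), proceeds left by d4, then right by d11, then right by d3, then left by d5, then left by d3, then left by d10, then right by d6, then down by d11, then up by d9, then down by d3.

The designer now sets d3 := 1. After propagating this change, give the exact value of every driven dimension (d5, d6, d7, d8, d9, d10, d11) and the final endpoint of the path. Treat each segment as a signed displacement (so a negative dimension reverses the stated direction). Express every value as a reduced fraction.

d5 = 3/2
d6 = 25/2
d7 = 2
d8 = 1/2
d9 = 7/2
d10 = 39/8
d11 = 2
endpoint = (33/8, 1/2)

Apply edit: d3 := 1
  d5 = d3*4 - d4 + d1 = 3/2
  d6 = d5 + 9 + d3*2 = 25/2
  d7 = d3*2 = 2
  d8 = d5 - d3 = 1/2
  d9 = d5 + d7 = 7/2
  d10 = d2 - d6/4 = 39/8
  d11 = d8*4 = 2
Walk from origin (0, 0):
  seg 1: left by d4 = 4 → (-4, 0)
  seg 2: right by d11 = 2 → (-2, 0)
  seg 3: right by d3 = 1 → (-1, 0)
  seg 4: left by d5 = 3/2 → (-5/2, 0)
  seg 5: left by d3 = 1 → (-7/2, 0)
  seg 6: left by d10 = 39/8 → (-67/8, 0)
  seg 7: right by d6 = 25/2 → (33/8, 0)
  seg 8: down by d11 = 2 → (33/8, -2)
  seg 9: up by d9 = 7/2 → (33/8, 3/2)
  seg 10: down by d3 = 1 → (33/8, 1/2)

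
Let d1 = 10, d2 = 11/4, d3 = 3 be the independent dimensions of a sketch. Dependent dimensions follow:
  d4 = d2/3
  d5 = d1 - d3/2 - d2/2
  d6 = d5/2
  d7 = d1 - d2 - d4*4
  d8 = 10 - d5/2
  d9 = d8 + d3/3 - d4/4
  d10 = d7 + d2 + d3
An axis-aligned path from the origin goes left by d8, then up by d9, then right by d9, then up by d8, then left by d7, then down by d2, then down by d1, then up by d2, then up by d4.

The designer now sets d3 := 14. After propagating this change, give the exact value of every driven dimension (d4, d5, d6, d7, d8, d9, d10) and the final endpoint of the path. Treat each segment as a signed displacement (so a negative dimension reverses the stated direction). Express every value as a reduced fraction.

d4 = 11/12
d5 = 13/8
d6 = 13/16
d7 = 43/12
d8 = 147/16
d9 = 109/8
d10 = 61/3
endpoint = (41/48, 659/48)

Apply edit: d3 := 14
  d4 = d2/3 = 11/12
  d5 = d1 - d3/2 - d2/2 = 13/8
  d6 = d5/2 = 13/16
  d7 = d1 - d2 - d4*4 = 43/12
  d8 = 10 - d5/2 = 147/16
  d9 = d8 + d3/3 - d4/4 = 109/8
  d10 = d7 + d2 + d3 = 61/3
Walk from origin (0, 0):
  seg 1: left by d8 = 147/16 → (-147/16, 0)
  seg 2: up by d9 = 109/8 → (-147/16, 109/8)
  seg 3: right by d9 = 109/8 → (71/16, 109/8)
  seg 4: up by d8 = 147/16 → (71/16, 365/16)
  seg 5: left by d7 = 43/12 → (41/48, 365/16)
  seg 6: down by d2 = 11/4 → (41/48, 321/16)
  seg 7: down by d1 = 10 → (41/48, 161/16)
  seg 8: up by d2 = 11/4 → (41/48, 205/16)
  seg 9: up by d4 = 11/12 → (41/48, 659/48)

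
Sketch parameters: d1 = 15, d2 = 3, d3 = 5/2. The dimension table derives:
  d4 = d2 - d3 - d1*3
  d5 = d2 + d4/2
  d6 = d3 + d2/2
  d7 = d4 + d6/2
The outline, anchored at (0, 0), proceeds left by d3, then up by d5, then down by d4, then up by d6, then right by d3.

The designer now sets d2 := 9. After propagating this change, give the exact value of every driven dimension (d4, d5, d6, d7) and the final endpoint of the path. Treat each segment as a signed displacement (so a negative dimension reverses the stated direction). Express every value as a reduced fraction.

d4 = -77/2
d5 = -41/4
d6 = 7
d7 = -35
endpoint = (0, 141/4)

Apply edit: d2 := 9
  d4 = d2 - d3 - d1*3 = -77/2
  d5 = d2 + d4/2 = -41/4
  d6 = d3 + d2/2 = 7
  d7 = d4 + d6/2 = -35
Walk from origin (0, 0):
  seg 1: left by d3 = 5/2 → (-5/2, 0)
  seg 2: up by d5 = -41/4 → (-5/2, -41/4)
  seg 3: down by d4 = -77/2 → (-5/2, 113/4)
  seg 4: up by d6 = 7 → (-5/2, 141/4)
  seg 5: right by d3 = 5/2 → (0, 141/4)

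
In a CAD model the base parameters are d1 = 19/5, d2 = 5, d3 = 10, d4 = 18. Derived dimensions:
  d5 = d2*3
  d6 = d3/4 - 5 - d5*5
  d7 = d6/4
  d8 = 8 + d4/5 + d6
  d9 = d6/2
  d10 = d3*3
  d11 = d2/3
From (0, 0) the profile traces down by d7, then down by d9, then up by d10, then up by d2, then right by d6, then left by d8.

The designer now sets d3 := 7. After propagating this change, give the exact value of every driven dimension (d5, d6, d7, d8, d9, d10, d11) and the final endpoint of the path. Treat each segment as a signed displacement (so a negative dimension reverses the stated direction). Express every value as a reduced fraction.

Apply edit: d3 := 7
  d5 = d2*3 = 15
  d6 = d3/4 - 5 - d5*5 = -313/4
  d7 = d6/4 = -313/16
  d8 = 8 + d4/5 + d6 = -1333/20
  d9 = d6/2 = -313/8
  d10 = d3*3 = 21
  d11 = d2/3 = 5/3
Walk from origin (0, 0):
  seg 1: down by d7 = -313/16 → (0, 313/16)
  seg 2: down by d9 = -313/8 → (0, 939/16)
  seg 3: up by d10 = 21 → (0, 1275/16)
  seg 4: up by d2 = 5 → (0, 1355/16)
  seg 5: right by d6 = -313/4 → (-313/4, 1355/16)
  seg 6: left by d8 = -1333/20 → (-58/5, 1355/16)

d5 = 15
d6 = -313/4
d7 = -313/16
d8 = -1333/20
d9 = -313/8
d10 = 21
d11 = 5/3
endpoint = (-58/5, 1355/16)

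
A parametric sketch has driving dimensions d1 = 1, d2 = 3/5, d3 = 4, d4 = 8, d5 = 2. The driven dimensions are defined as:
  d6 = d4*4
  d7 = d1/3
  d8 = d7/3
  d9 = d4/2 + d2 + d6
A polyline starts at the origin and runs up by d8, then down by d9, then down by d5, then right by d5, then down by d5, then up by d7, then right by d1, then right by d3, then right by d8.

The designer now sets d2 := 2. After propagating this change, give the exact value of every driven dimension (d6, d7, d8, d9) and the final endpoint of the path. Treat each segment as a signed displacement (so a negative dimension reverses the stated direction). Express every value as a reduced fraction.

Apply edit: d2 := 2
  d6 = d4*4 = 32
  d7 = d1/3 = 1/3
  d8 = d7/3 = 1/9
  d9 = d4/2 + d2 + d6 = 38
Walk from origin (0, 0):
  seg 1: up by d8 = 1/9 → (0, 1/9)
  seg 2: down by d9 = 38 → (0, -341/9)
  seg 3: down by d5 = 2 → (0, -359/9)
  seg 4: right by d5 = 2 → (2, -359/9)
  seg 5: down by d5 = 2 → (2, -377/9)
  seg 6: up by d7 = 1/3 → (2, -374/9)
  seg 7: right by d1 = 1 → (3, -374/9)
  seg 8: right by d3 = 4 → (7, -374/9)
  seg 9: right by d8 = 1/9 → (64/9, -374/9)

d6 = 32
d7 = 1/3
d8 = 1/9
d9 = 38
endpoint = (64/9, -374/9)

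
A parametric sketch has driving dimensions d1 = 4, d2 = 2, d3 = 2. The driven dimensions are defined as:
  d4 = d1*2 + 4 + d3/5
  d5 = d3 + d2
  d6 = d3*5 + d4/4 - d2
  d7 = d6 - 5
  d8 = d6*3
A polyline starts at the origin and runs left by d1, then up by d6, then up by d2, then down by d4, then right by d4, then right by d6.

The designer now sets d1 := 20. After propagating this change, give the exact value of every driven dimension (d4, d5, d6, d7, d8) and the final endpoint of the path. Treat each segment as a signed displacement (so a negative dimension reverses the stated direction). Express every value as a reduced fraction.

d4 = 222/5
d5 = 4
d6 = 191/10
d7 = 141/10
d8 = 573/10
endpoint = (87/2, -233/10)

Apply edit: d1 := 20
  d4 = d1*2 + 4 + d3/5 = 222/5
  d5 = d3 + d2 = 4
  d6 = d3*5 + d4/4 - d2 = 191/10
  d7 = d6 - 5 = 141/10
  d8 = d6*3 = 573/10
Walk from origin (0, 0):
  seg 1: left by d1 = 20 → (-20, 0)
  seg 2: up by d6 = 191/10 → (-20, 191/10)
  seg 3: up by d2 = 2 → (-20, 211/10)
  seg 4: down by d4 = 222/5 → (-20, -233/10)
  seg 5: right by d4 = 222/5 → (122/5, -233/10)
  seg 6: right by d6 = 191/10 → (87/2, -233/10)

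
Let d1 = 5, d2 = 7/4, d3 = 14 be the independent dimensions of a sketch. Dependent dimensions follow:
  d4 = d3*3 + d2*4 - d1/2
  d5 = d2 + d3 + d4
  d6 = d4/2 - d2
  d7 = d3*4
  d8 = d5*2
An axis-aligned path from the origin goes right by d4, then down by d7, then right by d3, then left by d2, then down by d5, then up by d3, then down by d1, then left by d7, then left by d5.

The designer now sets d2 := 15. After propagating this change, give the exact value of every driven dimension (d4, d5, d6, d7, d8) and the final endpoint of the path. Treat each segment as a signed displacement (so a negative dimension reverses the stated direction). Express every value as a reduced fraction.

Apply edit: d2 := 15
  d4 = d3*3 + d2*4 - d1/2 = 199/2
  d5 = d2 + d3 + d4 = 257/2
  d6 = d4/2 - d2 = 139/4
  d7 = d3*4 = 56
  d8 = d5*2 = 257
Walk from origin (0, 0):
  seg 1: right by d4 = 199/2 → (199/2, 0)
  seg 2: down by d7 = 56 → (199/2, -56)
  seg 3: right by d3 = 14 → (227/2, -56)
  seg 4: left by d2 = 15 → (197/2, -56)
  seg 5: down by d5 = 257/2 → (197/2, -369/2)
  seg 6: up by d3 = 14 → (197/2, -341/2)
  seg 7: down by d1 = 5 → (197/2, -351/2)
  seg 8: left by d7 = 56 → (85/2, -351/2)
  seg 9: left by d5 = 257/2 → (-86, -351/2)

d4 = 199/2
d5 = 257/2
d6 = 139/4
d7 = 56
d8 = 257
endpoint = (-86, -351/2)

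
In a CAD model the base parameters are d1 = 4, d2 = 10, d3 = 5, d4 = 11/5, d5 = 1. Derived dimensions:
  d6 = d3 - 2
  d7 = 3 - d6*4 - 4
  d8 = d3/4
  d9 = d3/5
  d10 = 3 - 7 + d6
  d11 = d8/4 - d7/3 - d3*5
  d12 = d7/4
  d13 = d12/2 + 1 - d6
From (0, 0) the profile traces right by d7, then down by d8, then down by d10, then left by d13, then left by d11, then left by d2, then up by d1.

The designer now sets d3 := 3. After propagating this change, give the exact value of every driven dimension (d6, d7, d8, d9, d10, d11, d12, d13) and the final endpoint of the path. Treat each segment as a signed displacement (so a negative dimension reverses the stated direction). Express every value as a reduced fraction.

d6 = 1
d7 = -5
d8 = 3/4
d9 = 3/5
d10 = -3
d11 = -631/48
d12 = -5/4
d13 = -5/8
endpoint = (-59/48, 25/4)

Apply edit: d3 := 3
  d6 = d3 - 2 = 1
  d7 = 3 - d6*4 - 4 = -5
  d8 = d3/4 = 3/4
  d9 = d3/5 = 3/5
  d10 = 3 - 7 + d6 = -3
  d11 = d8/4 - d7/3 - d3*5 = -631/48
  d12 = d7/4 = -5/4
  d13 = d12/2 + 1 - d6 = -5/8
Walk from origin (0, 0):
  seg 1: right by d7 = -5 → (-5, 0)
  seg 2: down by d8 = 3/4 → (-5, -3/4)
  seg 3: down by d10 = -3 → (-5, 9/4)
  seg 4: left by d13 = -5/8 → (-35/8, 9/4)
  seg 5: left by d11 = -631/48 → (421/48, 9/4)
  seg 6: left by d2 = 10 → (-59/48, 9/4)
  seg 7: up by d1 = 4 → (-59/48, 25/4)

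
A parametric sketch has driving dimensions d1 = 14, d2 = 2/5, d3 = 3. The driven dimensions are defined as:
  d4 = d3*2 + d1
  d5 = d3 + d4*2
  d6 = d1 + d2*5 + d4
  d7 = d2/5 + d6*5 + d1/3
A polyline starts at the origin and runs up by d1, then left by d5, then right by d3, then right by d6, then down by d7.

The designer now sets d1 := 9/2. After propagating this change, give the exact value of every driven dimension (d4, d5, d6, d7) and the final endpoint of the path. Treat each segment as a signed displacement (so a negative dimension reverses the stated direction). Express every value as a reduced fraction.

Apply edit: d1 := 9/2
  d4 = d3*2 + d1 = 21/2
  d5 = d3 + d4*2 = 24
  d6 = d1 + d2*5 + d4 = 17
  d7 = d2/5 + d6*5 + d1/3 = 4329/50
Walk from origin (0, 0):
  seg 1: up by d1 = 9/2 → (0, 9/2)
  seg 2: left by d5 = 24 → (-24, 9/2)
  seg 3: right by d3 = 3 → (-21, 9/2)
  seg 4: right by d6 = 17 → (-4, 9/2)
  seg 5: down by d7 = 4329/50 → (-4, -2052/25)

d4 = 21/2
d5 = 24
d6 = 17
d7 = 4329/50
endpoint = (-4, -2052/25)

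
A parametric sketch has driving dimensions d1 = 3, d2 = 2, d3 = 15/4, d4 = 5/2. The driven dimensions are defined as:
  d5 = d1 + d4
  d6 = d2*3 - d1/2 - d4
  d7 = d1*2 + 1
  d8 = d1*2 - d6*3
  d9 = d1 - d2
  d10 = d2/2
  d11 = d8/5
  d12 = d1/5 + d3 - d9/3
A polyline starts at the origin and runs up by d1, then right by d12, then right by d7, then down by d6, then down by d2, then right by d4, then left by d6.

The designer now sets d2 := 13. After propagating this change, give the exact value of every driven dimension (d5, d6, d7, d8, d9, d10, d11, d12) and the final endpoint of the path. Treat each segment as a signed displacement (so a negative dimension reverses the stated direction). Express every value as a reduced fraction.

Apply edit: d2 := 13
  d5 = d1 + d4 = 11/2
  d6 = d2*3 - d1/2 - d4 = 35
  d7 = d1*2 + 1 = 7
  d8 = d1*2 - d6*3 = -99
  d9 = d1 - d2 = -10
  d10 = d2/2 = 13/2
  d11 = d8/5 = -99/5
  d12 = d1/5 + d3 - d9/3 = 461/60
Walk from origin (0, 0):
  seg 1: up by d1 = 3 → (0, 3)
  seg 2: right by d12 = 461/60 → (461/60, 3)
  seg 3: right by d7 = 7 → (881/60, 3)
  seg 4: down by d6 = 35 → (881/60, -32)
  seg 5: down by d2 = 13 → (881/60, -45)
  seg 6: right by d4 = 5/2 → (1031/60, -45)
  seg 7: left by d6 = 35 → (-1069/60, -45)

d5 = 11/2
d6 = 35
d7 = 7
d8 = -99
d9 = -10
d10 = 13/2
d11 = -99/5
d12 = 461/60
endpoint = (-1069/60, -45)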